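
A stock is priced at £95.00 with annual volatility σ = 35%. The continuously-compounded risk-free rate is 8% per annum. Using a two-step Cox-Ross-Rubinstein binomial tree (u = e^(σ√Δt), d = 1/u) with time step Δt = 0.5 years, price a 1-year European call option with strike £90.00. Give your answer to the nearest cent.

£18.74

CRR parameters: u = e^(σ√Δt) = e^(0.35·√0.5) = 1.2808, d = 1/u = 0.7808
Per-period rate: rΔt = 0.08·0.5 = 0.04, so R = e^0.04 = 1.0408
Risk-neutral probability p = (e^0.04 − 0.7808)/(1.2808 − 0.7808) = 0.2601/0.5000 = 0.5201
Terminal stock prices: S_uu = 155.8, S_ud = 95, S_dd = 57.91
Terminal payoffs (S − K): max(65.84, 0) = 65.84, max(5, 0) = 5, max(-32.09, 0) = 0
Node u (S = 121.7): V_u = e^(−0.04)·[0.5201·65.8434 + 0.4799·5.0000] = 35.2053
Node d (S = 74.17): V_d = e^(−0.04)·[0.5201·5.0000 + 0.4799·0.0000] = 2.4983
Node 0 (S = 95): V_0 = e^(−0.04)·[0.5201·35.2053 + 0.4799·2.4983] = 18.7429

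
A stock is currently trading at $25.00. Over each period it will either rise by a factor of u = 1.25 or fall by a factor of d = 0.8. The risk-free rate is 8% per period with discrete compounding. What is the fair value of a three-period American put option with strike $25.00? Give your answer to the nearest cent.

Risk-neutral probability p = (1 + 0.08 − 0.8)/(1.25 − 0.8) = 0.2800/0.4500 = 0.6222
Terminal stock prices: S_uuu = 48.83, S_uud = 31.25, S_udd = 20, S_ddd = 12.8
Terminal payoffs (K − S): max(-23.83, 0) = 0, max(-6.25, 0) = 0, max(5, 0) = 5, max(12.2, 0) = 12.2
Node uu (S = 39.06): continuation = 1/1.08·[0.6222·0.0000 + 0.3778·0.0000] = 0.0000; exercise value = 0.0000 ≤ continuation, so V_uu = 0.0000
Node ud (S = 25): continuation = 1/1.08·[0.6222·0.0000 + 0.3778·5.0000] = 1.7490; exercise value = 0.0000 ≤ continuation, so V_ud = 1.7490
Node dd (S = 16): continuation = 1/1.08·[0.6222·5.0000 + 0.3778·12.2000] = 7.1481; exercise value = 9.0000 > continuation, so V_dd = 9.0000 (exercise)
Node u (S = 31.25): continuation = 1/1.08·[0.6222·0.0000 + 0.3778·1.7490] = 0.6118; exercise value = 0.0000 ≤ continuation, so V_u = 0.6118
Node d (S = 20): continuation = 1/1.08·[0.6222·1.7490 + 0.3778·9.0000] = 4.1558; exercise value = 5.0000 > continuation, so V_d = 5.0000 (exercise)
Node 0 (S = 25): continuation = 1/1.08·[0.6222·0.6118 + 0.3778·5.0000] = 2.1014; exercise value = 0.0000 ≤ continuation, so V_0 = 2.1014

$2.10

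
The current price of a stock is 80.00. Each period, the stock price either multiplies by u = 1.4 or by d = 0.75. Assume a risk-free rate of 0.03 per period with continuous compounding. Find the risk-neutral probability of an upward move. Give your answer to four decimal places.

p = 0.4315

Risk-neutral probability p = (e^0.03 − 0.75)/(1.4 − 0.75) = 0.2805/0.6500 = 0.4315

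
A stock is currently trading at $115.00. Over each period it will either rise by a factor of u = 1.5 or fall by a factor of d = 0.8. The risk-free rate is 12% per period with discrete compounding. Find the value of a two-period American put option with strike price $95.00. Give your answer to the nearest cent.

$5.03

Risk-neutral probability p = (1 + 0.12 − 0.8)/(1.5 − 0.8) = 0.3200/0.7000 = 0.4571
Terminal stock prices: S_uu = 258.8, S_ud = 138, S_dd = 73.6
Terminal payoffs (K − S): max(-163.8, 0) = 0, max(-43, 0) = 0, max(21.4, 0) = 21.4
Node u (S = 172.5): continuation = 1/1.12·[0.4571·0.0000 + 0.5429·0.0000] = 0.0000; exercise value = 0.0000 ≤ continuation, so V_u = 0.0000
Node d (S = 92): continuation = 1/1.12·[0.4571·0.0000 + 0.5429·21.4000] = 10.3724; exercise value = 3.0000 ≤ continuation, so V_d = 10.3724
Node 0 (S = 115): continuation = 1/1.12·[0.4571·0.0000 + 0.5429·10.3724] = 5.0275; exercise value = 0.0000 ≤ continuation, so V_0 = 5.0275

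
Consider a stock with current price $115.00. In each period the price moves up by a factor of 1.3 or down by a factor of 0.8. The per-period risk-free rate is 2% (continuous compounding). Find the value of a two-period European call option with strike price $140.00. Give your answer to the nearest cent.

Risk-neutral probability p = (e^0.02 − 0.8)/(1.3 − 0.8) = 0.2202/0.5000 = 0.4404
Terminal stock prices: S_uu = 194.4, S_ud = 119.6, S_dd = 73.6
Terminal payoffs (S − K): max(54.35, 0) = 54.35, max(-20.4, 0) = 0, max(-66.4, 0) = 0
Node u (S = 149.5): V_u = e^(−0.02)·[0.4404·54.3500 + 0.5596·0.0000] = 23.4619
Node d (S = 92): V_d = e^(−0.02)·[0.4404·0.0000 + 0.5596·0.0000] = 0.0000
Node 0 (S = 115): V_0 = e^(−0.02)·[0.4404·23.4619 + 0.5596·0.0000] = 10.1281

$10.13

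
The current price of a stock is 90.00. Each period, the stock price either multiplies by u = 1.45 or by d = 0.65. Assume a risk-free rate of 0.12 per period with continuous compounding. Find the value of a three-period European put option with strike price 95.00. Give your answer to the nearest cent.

11.31

Risk-neutral probability p = (e^0.12 − 0.65)/(1.45 − 0.65) = 0.4775/0.8000 = 0.5969
Terminal stock prices: S_uuu = 274.4, S_uud = 123, S_udd = 55.14, S_ddd = 24.72
Terminal payoffs (K − S): max(-179.4, 0) = 0, max(-28, 0) = 0, max(39.86, 0) = 39.86, max(70.28, 0) = 70.28
Node uu (S = 189.2): V_uu = e^(−0.12)·[0.5969·0.0000 + 0.4031·0.0000] = 0.0000
Node ud (S = 84.83): V_ud = e^(−0.12)·[0.5969·0.0000 + 0.4031·39.8637] = 14.2530
Node dd (S = 38.03): V_dd = e^(−0.12)·[0.5969·39.8637 + 0.4031·70.2837] = 46.2324
Node u (S = 130.5): V_u = e^(−0.12)·[0.5969·0.0000 + 0.4031·14.2530] = 5.0961
Node d (S = 58.5): V_d = e^(−0.12)·[0.5969·14.2530 + 0.4031·46.2324] = 24.0753
Node 0 (S = 90): V_0 = e^(−0.12)·[0.5969·5.0961 + 0.4031·24.0753] = 11.3057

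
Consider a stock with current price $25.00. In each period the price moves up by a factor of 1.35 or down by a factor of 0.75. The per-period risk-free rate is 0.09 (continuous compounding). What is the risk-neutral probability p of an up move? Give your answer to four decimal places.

Risk-neutral probability p = (e^0.09 − 0.75)/(1.35 − 0.75) = 0.3442/0.6000 = 0.5736

p = 0.5736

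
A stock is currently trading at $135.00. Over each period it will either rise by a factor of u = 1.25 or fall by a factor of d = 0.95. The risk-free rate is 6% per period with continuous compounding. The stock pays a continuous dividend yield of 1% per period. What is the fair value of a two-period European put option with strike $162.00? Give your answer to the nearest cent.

$16.30

Per-period risk-free factor R = e^0.06 = 1.0618; dividend-adjusted growth = e^(0.06−0.01) = 1.0513.
Risk-neutral probability p = (1.0513 − 0.95)/(1.25 − 0.95) = 0.1013/0.3000 = 0.3376
Terminal stock prices: S_uu = 210.9, S_ud = 160.3, S_dd = 121.8
Terminal payoffs (K − S): max(-48.94, 0) = 0, max(1.688, 0) = 1.688, max(40.16, 0) = 40.16
Node u (S = 168.8): V_u = e^(−0.06)·[0.3376·0.0000 + 0.6624·1.6875] = 1.0528
Node d (S = 128.2): V_d = e^(−0.06)·[0.3376·1.6875 + 0.6624·40.1625] = 25.5920
Node 0 (S = 135): V_0 = e^(−0.06)·[0.3376·1.0528 + 0.6624·25.5920] = 16.3003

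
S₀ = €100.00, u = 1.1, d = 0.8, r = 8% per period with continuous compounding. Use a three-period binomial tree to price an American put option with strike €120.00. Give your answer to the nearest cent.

€20.00

Risk-neutral probability p = (e^0.08 − 0.8)/(1.1 − 0.8) = 0.2833/0.3000 = 0.9443
Terminal stock prices: S_uuu = 133.1, S_uud = 96.8, S_udd = 70.4, S_ddd = 51.2
Terminal payoffs (K − S): max(-13.1, 0) = 0, max(23.2, 0) = 23.2, max(49.6, 0) = 49.6, max(68.8, 0) = 68.8
Node uu (S = 121): continuation = e^(−0.08)·[0.9443·0.0000 + 0.0557·23.2000] = 1.1931; exercise value = 0.0000 ≤ continuation, so V_uu = 1.1931
Node ud (S = 88): continuation = e^(−0.08)·[0.9443·23.2000 + 0.0557·49.6000] = 22.7740; exercise value = 32.0000 > continuation, so V_ud = 32.0000 (exercise)
Node dd (S = 64): continuation = e^(−0.08)·[0.9443·49.6000 + 0.0557·68.8000] = 46.7740; exercise value = 56.0000 > continuation, so V_dd = 56.0000 (exercise)
Node u (S = 110): continuation = e^(−0.08)·[0.9443·1.1931 + 0.0557·32.0000] = 2.6857; exercise value = 10.0000 > continuation, so V_u = 10.0000 (exercise)
Node d (S = 80): continuation = e^(−0.08)·[0.9443·32.0000 + 0.0557·56.0000] = 30.7740; exercise value = 40.0000 > continuation, so V_d = 40.0000 (exercise)
Node 0 (S = 100): continuation = e^(−0.08)·[0.9443·10.0000 + 0.0557·40.0000] = 10.7740; exercise value = 20.0000 > continuation, so V_0 = 20.0000 (exercise)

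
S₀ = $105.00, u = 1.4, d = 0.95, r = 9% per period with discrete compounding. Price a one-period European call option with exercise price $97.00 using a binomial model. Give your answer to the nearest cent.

$16.01

Risk-neutral probability p = (1 + 0.09 − 0.95)/(1.4 − 0.95) = 0.1400/0.4500 = 0.3111
Terminal stock prices: S_u = 147, S_d = 99.75
Terminal payoffs (S − K): max(50, 0) = 50, max(2.75, 0) = 2.75
Node 0 (S = 105): V_0 = 1/1.09·[0.3111·50.0000 + 0.6889·2.7500] = 16.0092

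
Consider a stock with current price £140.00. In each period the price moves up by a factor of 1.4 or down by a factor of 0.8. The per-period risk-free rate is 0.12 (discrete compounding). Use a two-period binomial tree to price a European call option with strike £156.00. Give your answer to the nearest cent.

£27.17

Risk-neutral probability p = (1 + 0.12 − 0.8)/(1.4 − 0.8) = 0.3200/0.6000 = 0.5333
Terminal stock prices: S_uu = 274.4, S_ud = 156.8, S_dd = 89.6
Terminal payoffs (S − K): max(118.4, 0) = 118.4, max(0.8, 0) = 0.8, max(-66.4, 0) = 0
Node u (S = 196): V_u = 1/1.12·[0.5333·118.4000 + 0.4667·0.8000] = 56.7143
Node d (S = 112): V_d = 1/1.12·[0.5333·0.8000 + 0.4667·0.0000] = 0.3810
Node 0 (S = 140): V_0 = 1/1.12·[0.5333·56.7143 + 0.4667·0.3810] = 27.1655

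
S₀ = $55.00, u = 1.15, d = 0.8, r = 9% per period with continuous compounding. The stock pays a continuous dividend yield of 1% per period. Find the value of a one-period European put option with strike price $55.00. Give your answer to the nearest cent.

Per-period risk-free factor R = e^0.09 = 1.0942; dividend-adjusted growth = e^(0.09−0.01) = 1.0833.
Risk-neutral probability p = (1.0833 − 0.8)/(1.15 − 0.8) = 0.2833/0.3500 = 0.8094
Terminal stock prices: S_u = 63.25, S_d = 44
Terminal payoffs (K − S): max(-8.25, 0) = 0, max(11, 0) = 11
Node 0 (S = 55): V_0 = e^(−0.09)·[0.8094·0.0000 + 0.1906·11.0000] = 1.9162

$1.92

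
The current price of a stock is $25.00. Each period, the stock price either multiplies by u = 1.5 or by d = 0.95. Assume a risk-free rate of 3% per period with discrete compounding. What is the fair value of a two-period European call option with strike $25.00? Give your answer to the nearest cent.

$3.11

Risk-neutral probability p = (1 + 0.03 − 0.95)/(1.5 − 0.95) = 0.0800/0.5500 = 0.1455
Terminal stock prices: S_uu = 56.25, S_ud = 35.62, S_dd = 22.56
Terminal payoffs (S − K): max(31.25, 0) = 31.25, max(10.62, 0) = 10.62, max(-2.438, 0) = 0
Node u (S = 37.5): V_u = 1/1.03·[0.1455·31.2500 + 0.8545·10.6250] = 13.2282
Node d (S = 23.75): V_d = 1/1.03·[0.1455·10.6250 + 0.8545·0.0000] = 1.5004
Node 0 (S = 25): V_0 = 1/1.03·[0.1455·13.2282 + 0.8545·1.5004] = 3.1129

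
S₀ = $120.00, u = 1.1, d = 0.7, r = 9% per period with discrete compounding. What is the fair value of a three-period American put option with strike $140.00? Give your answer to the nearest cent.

Risk-neutral probability p = (1 + 0.09 − 0.7)/(1.1 − 0.7) = 0.3900/0.4000 = 0.9750
Terminal stock prices: S_uuu = 159.7, S_uud = 101.6, S_udd = 64.68, S_ddd = 41.16
Terminal payoffs (K − S): max(-19.72, 0) = 0, max(38.36, 0) = 38.36, max(75.32, 0) = 75.32, max(98.84, 0) = 98.84
Node uu (S = 145.2): continuation = 1/1.09·[0.9750·0.0000 + 0.0250·38.3600] = 0.8798; exercise value = 0.0000 ≤ continuation, so V_uu = 0.8798
Node ud (S = 92.4): continuation = 1/1.09·[0.9750·38.3600 + 0.0250·75.3200] = 36.0404; exercise value = 47.6000 > continuation, so V_ud = 47.6000 (exercise)
Node dd (S = 58.8): continuation = 1/1.09·[0.9750·75.3200 + 0.0250·98.8400] = 69.6404; exercise value = 81.2000 > continuation, so V_dd = 81.2000 (exercise)
Node u (S = 132): continuation = 1/1.09·[0.9750·0.8798 + 0.0250·47.6000] = 1.8787; exercise value = 8.0000 > continuation, so V_u = 8.0000 (exercise)
Node d (S = 84): continuation = 1/1.09·[0.9750·47.6000 + 0.0250·81.2000] = 44.4404; exercise value = 56.0000 > continuation, so V_d = 56.0000 (exercise)
Node 0 (S = 120): continuation = 1/1.09·[0.9750·8.0000 + 0.0250·56.0000] = 8.4404; exercise value = 20.0000 > continuation, so V_0 = 20.0000 (exercise)

$20.00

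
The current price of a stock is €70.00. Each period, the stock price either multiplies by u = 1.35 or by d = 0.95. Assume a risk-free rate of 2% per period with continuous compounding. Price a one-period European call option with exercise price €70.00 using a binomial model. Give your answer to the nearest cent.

Risk-neutral probability p = (e^0.02 − 0.95)/(1.35 − 0.95) = 0.0702/0.4000 = 0.1755
Terminal stock prices: S_u = 94.5, S_d = 66.5
Terminal payoffs (S − K): max(24.5, 0) = 24.5, max(-3.5, 0) = 0
Node 0 (S = 70): V_0 = e^(−0.02)·[0.1755·24.5000 + 0.8245·0.0000] = 4.2147

€4.21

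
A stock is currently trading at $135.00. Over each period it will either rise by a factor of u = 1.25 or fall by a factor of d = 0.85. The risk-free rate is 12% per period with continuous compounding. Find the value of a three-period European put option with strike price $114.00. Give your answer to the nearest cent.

$0.62

Risk-neutral probability p = (e^0.12 − 0.85)/(1.25 − 0.85) = 0.2775/0.4000 = 0.6937
Terminal stock prices: S_uuu = 263.7, S_uud = 179.3, S_udd = 121.9, S_ddd = 82.91
Terminal payoffs (K − S): max(-149.7, 0) = 0, max(-65.3, 0) = 0, max(-7.922, 0) = 0, max(31.09, 0) = 31.09
Node uu (S = 210.9): V_uu = e^(−0.12)·[0.6937·0.0000 + 0.3063·0.0000] = 0.0000
Node ud (S = 143.4): V_ud = e^(−0.12)·[0.6937·0.0000 + 0.3063·0.0000] = 0.0000
Node dd (S = 97.54): V_dd = e^(−0.12)·[0.6937·0.0000 + 0.3063·31.0931] = 8.4457
Node u (S = 168.8): V_u = e^(−0.12)·[0.6937·0.0000 + 0.3063·0.0000] = 0.0000
Node d (S = 114.8): V_d = e^(−0.12)·[0.6937·0.0000 + 0.3063·8.4457] = 2.2941
Node 0 (S = 135): V_0 = e^(−0.12)·[0.6937·0.0000 + 0.3063·2.2941] = 0.6231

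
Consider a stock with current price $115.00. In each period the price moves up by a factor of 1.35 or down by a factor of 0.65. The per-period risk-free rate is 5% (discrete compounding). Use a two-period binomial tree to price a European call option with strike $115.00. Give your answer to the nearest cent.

Risk-neutral probability p = (1 + 0.05 − 0.65)/(1.35 − 0.65) = 0.4000/0.7000 = 0.5714
Terminal stock prices: S_uu = 209.6, S_ud = 100.9, S_dd = 48.59
Terminal payoffs (S − K): max(94.59, 0) = 94.59, max(-14.09, 0) = 0, max(-66.41, 0) = 0
Node u (S = 155.2): V_u = 1/1.05·[0.5714·94.5875 + 0.4286·0.0000] = 51.4762
Node d (S = 74.75): V_d = 1/1.05·[0.5714·0.0000 + 0.4286·0.0000] = 0.0000
Node 0 (S = 115): V_0 = 1/1.05·[0.5714·51.4762 + 0.4286·0.0000] = 28.0143

$28.01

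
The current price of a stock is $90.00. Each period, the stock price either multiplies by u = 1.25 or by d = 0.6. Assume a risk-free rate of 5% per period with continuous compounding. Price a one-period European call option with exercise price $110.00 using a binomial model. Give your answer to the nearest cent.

$1.65

Risk-neutral probability p = (e^0.05 − 0.6)/(1.25 − 0.6) = 0.4513/0.6500 = 0.6943
Terminal stock prices: S_u = 112.5, S_d = 54
Terminal payoffs (S − K): max(2.5, 0) = 2.5, max(-56, 0) = 0
Node 0 (S = 90): V_0 = e^(−0.05)·[0.6943·2.5000 + 0.3057·0.0000] = 1.6510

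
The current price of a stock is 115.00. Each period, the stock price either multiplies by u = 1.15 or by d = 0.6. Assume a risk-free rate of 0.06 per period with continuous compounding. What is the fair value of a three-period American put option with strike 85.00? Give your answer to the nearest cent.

Risk-neutral probability p = (e^0.06 − 0.6)/(1.15 − 0.6) = 0.4618/0.5500 = 0.8397
Terminal stock prices: S_uuu = 174.9, S_uud = 91.25, S_udd = 47.61, S_ddd = 24.84
Terminal payoffs (K − S): max(-89.9, 0) = 0, max(-6.252, 0) = 0, max(37.39, 0) = 37.39, max(60.16, 0) = 60.16
Node uu (S = 152.1): continuation = e^(−0.06)·[0.8397·0.0000 + 0.1603·0.0000] = 0.0000; exercise value = 0.0000 ≤ continuation, so V_uu = 0.0000
Node ud (S = 79.35): continuation = e^(−0.06)·[0.8397·0.0000 + 0.1603·37.3900] = 5.6445; exercise value = 5.6500 > continuation, so V_ud = 5.6500 (exercise)
Node dd (S = 41.4): continuation = e^(−0.06)·[0.8397·37.3900 + 0.1603·60.1600] = 38.6500; exercise value = 43.6000 > continuation, so V_dd = 43.6000 (exercise)
Node u (S = 132.2): continuation = e^(−0.06)·[0.8397·0.0000 + 0.1603·5.6500] = 0.8529; exercise value = 0.0000 ≤ continuation, so V_u = 0.8529
Node d (S = 69): continuation = e^(−0.06)·[0.8397·5.6500 + 0.1603·43.6000] = 11.0500; exercise value = 16.0000 > continuation, so V_d = 16.0000 (exercise)
Node 0 (S = 115): continuation = e^(−0.06)·[0.8397·0.8529 + 0.1603·16.0000] = 3.0899; exercise value = 0.0000 ≤ continuation, so V_0 = 3.0899

3.09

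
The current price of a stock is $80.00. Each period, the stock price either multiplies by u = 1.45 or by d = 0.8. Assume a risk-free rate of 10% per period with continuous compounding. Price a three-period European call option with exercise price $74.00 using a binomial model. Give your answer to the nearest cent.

Risk-neutral probability p = (e^0.1 − 0.8)/(1.45 − 0.8) = 0.3052/0.6500 = 0.4695
Terminal stock prices: S_uuu = 243.9, S_uud = 134.6, S_udd = 74.24, S_ddd = 40.96
Terminal payoffs (S − K): max(169.9, 0) = 169.9, max(60.56, 0) = 60.56, max(0.24, 0) = 0.24, max(-33.04, 0) = 0
Node uu (S = 168.2): V_uu = e^(−0.1)·[0.4695·169.8900 + 0.5305·60.5600] = 101.2420
Node ud (S = 92.8): V_ud = e^(−0.1)·[0.4695·60.5600 + 0.5305·0.2400] = 25.8420
Node dd (S = 51.2): V_dd = e^(−0.1)·[0.4695·0.2400 + 0.5305·0.0000] = 0.1020
Node u (S = 116): V_u = e^(−0.1)·[0.4695·101.2420 + 0.5305·25.8420] = 55.4139
Node d (S = 64): V_d = e^(−0.1)·[0.4695·25.8420 + 0.5305·0.1020] = 11.0270
Node 0 (S = 80): V_0 = e^(−0.1)·[0.4695·55.4139 + 0.5305·11.0270] = 28.8339

$28.83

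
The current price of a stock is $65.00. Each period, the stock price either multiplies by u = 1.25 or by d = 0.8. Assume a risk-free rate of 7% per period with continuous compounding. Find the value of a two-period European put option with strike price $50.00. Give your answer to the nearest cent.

Risk-neutral probability p = (e^0.07 − 0.8)/(1.25 − 0.8) = 0.2725/0.4500 = 0.6056
Terminal stock prices: S_uu = 101.6, S_ud = 65, S_dd = 41.6
Terminal payoffs (K − S): max(-51.56, 0) = 0, max(-15, 0) = 0, max(8.4, 0) = 8.4
Node u (S = 81.25): V_u = e^(−0.07)·[0.6056·0.0000 + 0.3944·0.0000] = 0.0000
Node d (S = 52): V_d = e^(−0.07)·[0.6056·0.0000 + 0.3944·8.4000] = 3.0892
Node 0 (S = 65): V_0 = e^(−0.07)·[0.6056·0.0000 + 0.3944·3.0892] = 1.1361

$1.14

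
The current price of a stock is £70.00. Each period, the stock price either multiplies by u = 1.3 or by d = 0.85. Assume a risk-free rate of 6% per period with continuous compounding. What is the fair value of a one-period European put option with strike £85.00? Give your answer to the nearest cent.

Risk-neutral probability p = (e^0.06 − 0.85)/(1.3 − 0.85) = 0.2118/0.4500 = 0.4707
Terminal stock prices: S_u = 91, S_d = 59.5
Terminal payoffs (K − S): max(-6, 0) = 0, max(25.5, 0) = 25.5
Node 0 (S = 70): V_0 = e^(−0.06)·[0.4707·0.0000 + 0.5293·25.5000] = 12.7100

£12.71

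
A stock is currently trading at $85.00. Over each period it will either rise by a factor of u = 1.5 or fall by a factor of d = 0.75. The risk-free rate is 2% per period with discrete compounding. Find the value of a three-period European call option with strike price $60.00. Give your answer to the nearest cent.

$34.42

Risk-neutral probability p = (1 + 0.02 − 0.75)/(1.5 − 0.75) = 0.2700/0.7500 = 0.3600
Terminal stock prices: S_uuu = 286.9, S_uud = 143.4, S_udd = 71.72, S_ddd = 35.86
Terminal payoffs (S − K): max(226.9, 0) = 226.9, max(83.44, 0) = 83.44, max(11.72, 0) = 11.72, max(-24.14, 0) = 0
Node uu (S = 191.2): V_uu = 1/1.02·[0.3600·226.8750 + 0.6400·83.4375] = 132.4265
Node ud (S = 95.62): V_ud = 1/1.02·[0.3600·83.4375 + 0.6400·11.7188] = 36.8015
Node dd (S = 47.81): V_dd = 1/1.02·[0.3600·11.7188 + 0.6400·0.0000] = 4.1360
Node u (S = 127.5): V_u = 1/1.02·[0.3600·132.4265 + 0.6400·36.8015] = 69.8299
Node d (S = 63.75): V_d = 1/1.02·[0.3600·36.8015 + 0.6400·4.1360] = 15.5839
Node 0 (S = 85): V_0 = 1/1.02·[0.3600·69.8299 + 0.6400·15.5839] = 34.4240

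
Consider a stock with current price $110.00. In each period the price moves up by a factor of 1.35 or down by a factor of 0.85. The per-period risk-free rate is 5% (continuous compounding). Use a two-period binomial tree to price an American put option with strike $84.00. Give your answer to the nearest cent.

$1.46

Risk-neutral probability p = (e^0.05 − 0.85)/(1.35 − 0.85) = 0.2013/0.5000 = 0.4025
Terminal stock prices: S_uu = 200.5, S_ud = 126.2, S_dd = 79.47
Terminal payoffs (K − S): max(-116.5, 0) = 0, max(-42.22, 0) = 0, max(4.525, 0) = 4.525
Node u (S = 148.5): continuation = e^(−0.05)·[0.4025·0.0000 + 0.5975·0.0000] = 0.0000; exercise value = 0.0000 ≤ continuation, so V_u = 0.0000
Node d (S = 93.5): continuation = e^(−0.05)·[0.4025·0.0000 + 0.5975·4.5250] = 2.5716; exercise value = 0.0000 ≤ continuation, so V_d = 2.5716
Node 0 (S = 110): continuation = e^(−0.05)·[0.4025·0.0000 + 0.5975·2.5716] = 1.4615; exercise value = 0.0000 ≤ continuation, so V_0 = 1.4615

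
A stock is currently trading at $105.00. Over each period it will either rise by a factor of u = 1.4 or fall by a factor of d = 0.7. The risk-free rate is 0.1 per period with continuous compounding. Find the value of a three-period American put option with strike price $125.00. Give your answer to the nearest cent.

Risk-neutral probability p = (e^0.1 − 0.7)/(1.4 − 0.7) = 0.4052/0.7000 = 0.5788
Terminal stock prices: S_uuu = 288.1, S_uud = 144.1, S_udd = 72.03, S_ddd = 36.01
Terminal payoffs (K − S): max(-163.1, 0) = 0, max(-19.06, 0) = 0, max(52.97, 0) = 52.97, max(88.99, 0) = 88.99
Node uu (S = 205.8): continuation = e^(−0.1)·[0.5788·0.0000 + 0.4212·0.0000] = 0.0000; exercise value = 0.0000 ≤ continuation, so V_uu = 0.0000
Node ud (S = 102.9): continuation = e^(−0.1)·[0.5788·0.0000 + 0.4212·52.9700] = 20.1870; exercise value = 22.1000 > continuation, so V_ud = 22.1000 (exercise)
Node dd (S = 51.45): continuation = e^(−0.1)·[0.5788·52.9700 + 0.4212·88.9850] = 61.6547; exercise value = 73.5500 > continuation, so V_dd = 73.5500 (exercise)
Node u (S = 147): continuation = e^(−0.1)·[0.5788·0.0000 + 0.4212·22.1000] = 8.4224; exercise value = 0.0000 ≤ continuation, so V_u = 8.4224
Node d (S = 73.5): continuation = e^(−0.1)·[0.5788·22.1000 + 0.4212·73.5500] = 39.6047; exercise value = 51.5000 > continuation, so V_d = 51.5000 (exercise)
Node 0 (S = 105): continuation = e^(−0.1)·[0.5788·8.4224 + 0.4212·51.5000] = 24.0379; exercise value = 20.0000 ≤ continuation, so V_0 = 24.0379

$24.04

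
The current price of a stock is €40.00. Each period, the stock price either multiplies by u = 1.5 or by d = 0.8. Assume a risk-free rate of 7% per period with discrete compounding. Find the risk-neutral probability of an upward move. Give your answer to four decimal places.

Risk-neutral probability p = (1 + 0.07 − 0.8)/(1.5 − 0.8) = 0.2700/0.7000 = 0.3857

p = 0.3857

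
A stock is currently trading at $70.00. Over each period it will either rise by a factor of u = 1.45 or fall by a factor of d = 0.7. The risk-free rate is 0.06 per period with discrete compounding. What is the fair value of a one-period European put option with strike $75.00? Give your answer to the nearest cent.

$12.75

Risk-neutral probability p = (1 + 0.06 − 0.7)/(1.45 − 0.7) = 0.3600/0.7500 = 0.4800
Terminal stock prices: S_u = 101.5, S_d = 49
Terminal payoffs (K − S): max(-26.5, 0) = 0, max(26, 0) = 26
Node 0 (S = 70): V_0 = 1/1.06·[0.4800·0.0000 + 0.5200·26.0000] = 12.7547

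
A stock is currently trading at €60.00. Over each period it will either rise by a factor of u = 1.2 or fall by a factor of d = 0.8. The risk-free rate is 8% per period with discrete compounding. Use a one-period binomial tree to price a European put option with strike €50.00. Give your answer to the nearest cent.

€0.56

Risk-neutral probability p = (1 + 0.08 − 0.8)/(1.2 − 0.8) = 0.2800/0.4000 = 0.7000
Terminal stock prices: S_u = 72, S_d = 48
Terminal payoffs (K − S): max(-22, 0) = 0, max(2, 0) = 2
Node 0 (S = 60): V_0 = 1/1.08·[0.7000·0.0000 + 0.3000·2.0000] = 0.5556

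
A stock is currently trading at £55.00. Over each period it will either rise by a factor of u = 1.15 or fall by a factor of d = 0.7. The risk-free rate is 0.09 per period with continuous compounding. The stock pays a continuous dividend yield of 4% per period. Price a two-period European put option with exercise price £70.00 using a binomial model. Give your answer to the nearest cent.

£9.09

Per-period risk-free factor R = e^0.09 = 1.0942; dividend-adjusted growth = e^(0.09−0.04) = 1.0513.
Risk-neutral probability p = (1.0513 − 0.7)/(1.15 − 0.7) = 0.3513/0.4500 = 0.7806
Terminal stock prices: S_uu = 72.74, S_ud = 44.27, S_dd = 26.95
Terminal payoffs (K − S): max(-2.737, 0) = 0, max(25.73, 0) = 25.73, max(43.05, 0) = 43.05
Node u (S = 63.25): V_u = e^(−0.09)·[0.7806·0.0000 + 0.2194·25.7250] = 5.1582
Node d (S = 38.5): V_d = e^(−0.09)·[0.7806·25.7250 + 0.2194·43.0500] = 26.9848
Node 0 (S = 55): V_0 = e^(−0.09)·[0.7806·5.1582 + 0.2194·26.9848] = 9.0908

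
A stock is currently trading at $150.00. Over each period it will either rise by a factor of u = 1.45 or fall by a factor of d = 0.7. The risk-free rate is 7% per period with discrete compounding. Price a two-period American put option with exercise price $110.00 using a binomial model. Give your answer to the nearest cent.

Risk-neutral probability p = (1 + 0.07 − 0.7)/(1.45 − 0.7) = 0.3700/0.7500 = 0.4933
Terminal stock prices: S_uu = 315.4, S_ud = 152.2, S_dd = 73.5
Terminal payoffs (K − S): max(-205.4, 0) = 0, max(-42.25, 0) = 0, max(36.5, 0) = 36.5
Node u (S = 217.5): continuation = 1/1.07·[0.4933·0.0000 + 0.5067·0.0000] = 0.0000; exercise value = 0.0000 ≤ continuation, so V_u = 0.0000
Node d (S = 105): continuation = 1/1.07·[0.4933·0.0000 + 0.5067·36.5000] = 17.2835; exercise value = 5.0000 ≤ continuation, so V_d = 17.2835
Node 0 (S = 150): continuation = 1/1.07·[0.4933·0.0000 + 0.5067·17.2835] = 8.1841; exercise value = 0.0000 ≤ continuation, so V_0 = 8.1841

$8.18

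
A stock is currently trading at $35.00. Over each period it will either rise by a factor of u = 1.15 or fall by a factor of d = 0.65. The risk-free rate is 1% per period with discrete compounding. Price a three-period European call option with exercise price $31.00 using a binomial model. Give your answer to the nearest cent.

$8.05

Risk-neutral probability p = (1 + 0.01 − 0.65)/(1.15 − 0.65) = 0.3600/0.5000 = 0.7200
Terminal stock prices: S_uuu = 53.23, S_uud = 30.09, S_udd = 17.01, S_ddd = 9.612
Terminal payoffs (S − K): max(22.23, 0) = 22.23, max(-0.9131, 0) = 0, max(-13.99, 0) = 0, max(-21.39, 0) = 0
Node uu (S = 46.29): V_uu = 1/1.01·[0.7200·22.2306 + 0.2800·0.0000] = 15.8476
Node ud (S = 26.16): V_ud = 1/1.01·[0.7200·0.0000 + 0.2800·0.0000] = 0.0000
Node dd (S = 14.79): V_dd = 1/1.01·[0.7200·0.0000 + 0.2800·0.0000] = 0.0000
Node u (S = 40.25): V_u = 1/1.01·[0.7200·15.8476 + 0.2800·0.0000] = 11.2973
Node d (S = 22.75): V_d = 1/1.01·[0.7200·0.0000 + 0.2800·0.0000] = 0.0000
Node 0 (S = 35): V_0 = 1/1.01·[0.7200·11.2973 + 0.2800·0.0000] = 8.0535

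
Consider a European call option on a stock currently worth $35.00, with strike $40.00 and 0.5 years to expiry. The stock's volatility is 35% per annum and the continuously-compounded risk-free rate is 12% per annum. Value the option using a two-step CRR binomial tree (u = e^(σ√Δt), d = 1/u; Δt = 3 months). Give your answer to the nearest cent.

$2.68

CRR parameters: u = e^(σ√Δt) = e^(0.35·√0.25) = 1.1912, d = 1/u = 0.8395
Per-period rate: rΔt = 0.12·0.25 = 0.03, so R = e^0.03 = 1.0305
Risk-neutral probability p = (e^0.03 − 0.8395)/(1.1912 − 0.8395) = 0.1910/0.3518 = 0.5429
Terminal stock prices: S_uu = 49.67, S_ud = 35, S_dd = 24.66
Terminal payoffs (S − K): max(9.667, 0) = 9.667, max(-5, 0) = 0, max(-15.34, 0) = 0
Node u (S = 41.69): V_u = e^(−0.03)·[0.5429·9.6674 + 0.4571·0.0000] = 5.0936
Node d (S = 29.38): V_d = e^(−0.03)·[0.5429·0.0000 + 0.4571·0.0000] = 0.0000
Node 0 (S = 35): V_0 = e^(−0.03)·[0.5429·5.0936 + 0.4571·0.0000] = 2.6837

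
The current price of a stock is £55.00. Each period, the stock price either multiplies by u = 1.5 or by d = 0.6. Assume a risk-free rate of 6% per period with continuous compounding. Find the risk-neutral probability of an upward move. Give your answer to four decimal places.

p = 0.5132

Risk-neutral probability p = (e^0.06 − 0.6)/(1.5 − 0.6) = 0.4618/0.9000 = 0.5132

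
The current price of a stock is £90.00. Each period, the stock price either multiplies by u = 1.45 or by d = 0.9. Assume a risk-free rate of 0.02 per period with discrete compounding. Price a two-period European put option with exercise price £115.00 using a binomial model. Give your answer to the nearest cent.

£24.73

Risk-neutral probability p = (1 + 0.02 − 0.9)/(1.45 − 0.9) = 0.1200/0.5500 = 0.2182
Terminal stock prices: S_uu = 189.2, S_ud = 117.5, S_dd = 72.9
Terminal payoffs (K − S): max(-74.22, 0) = 0, max(-2.45, 0) = 0, max(42.1, 0) = 42.1
Node u (S = 130.5): V_u = 1/1.02·[0.2182·0.0000 + 0.7818·0.0000] = 0.0000
Node d (S = 81): V_d = 1/1.02·[0.2182·0.0000 + 0.7818·42.1000] = 32.2692
Node 0 (S = 90): V_0 = 1/1.02·[0.2182·0.0000 + 0.7818·32.2692] = 24.7339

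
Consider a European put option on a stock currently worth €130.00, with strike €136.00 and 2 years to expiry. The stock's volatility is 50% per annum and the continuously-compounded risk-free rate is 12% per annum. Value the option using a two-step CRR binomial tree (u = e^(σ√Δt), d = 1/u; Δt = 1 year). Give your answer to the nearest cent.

CRR parameters: u = e^(σ√Δt) = e^(0.5·√1) = 1.6487, d = 1/u = 0.6065
Per-period rate: rΔt = 0.12·1 = 0.12, so R = e^0.12 = 1.1275
Risk-neutral probability p = (e^0.12 − 0.6065)/(1.6487 − 0.6065) = 0.5210/1.0422 = 0.4999
Terminal stock prices: S_uu = 353.4, S_ud = 130, S_dd = 47.82
Terminal payoffs (K − S): max(-217.4, 0) = 0, max(6, 0) = 6, max(88.18, 0) = 88.18
Node u (S = 214.3): V_u = e^(−0.12)·[0.4999·0.0000 + 0.5001·6.0000] = 2.6614
Node d (S = 78.85): V_d = e^(−0.12)·[0.4999·6.0000 + 0.5001·88.1757] = 41.7722
Node 0 (S = 130): V_0 = e^(−0.12)·[0.4999·2.6614 + 0.5001·41.7722] = 19.7088

€19.71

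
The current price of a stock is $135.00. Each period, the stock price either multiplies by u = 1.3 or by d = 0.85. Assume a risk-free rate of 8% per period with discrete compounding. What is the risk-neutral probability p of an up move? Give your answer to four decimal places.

p = 0.5111

Risk-neutral probability p = (1 + 0.08 − 0.85)/(1.3 − 0.85) = 0.2300/0.4500 = 0.5111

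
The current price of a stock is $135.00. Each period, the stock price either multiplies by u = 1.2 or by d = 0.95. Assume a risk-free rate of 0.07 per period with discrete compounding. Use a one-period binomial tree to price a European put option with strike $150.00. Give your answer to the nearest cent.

$10.57

Risk-neutral probability p = (1 + 0.07 − 0.95)/(1.2 − 0.95) = 0.1200/0.2500 = 0.4800
Terminal stock prices: S_u = 162, S_d = 128.2
Terminal payoffs (K − S): max(-12, 0) = 0, max(21.75, 0) = 21.75
Node 0 (S = 135): V_0 = 1/1.07·[0.4800·0.0000 + 0.5200·21.7500] = 10.5701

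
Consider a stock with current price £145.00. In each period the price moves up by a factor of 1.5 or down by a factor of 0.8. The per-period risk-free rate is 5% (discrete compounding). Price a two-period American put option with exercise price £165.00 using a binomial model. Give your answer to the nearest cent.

£30.00

Risk-neutral probability p = (1 + 0.05 − 0.8)/(1.5 − 0.8) = 0.2500/0.7000 = 0.3571
Terminal stock prices: S_uu = 326.2, S_ud = 174, S_dd = 92.8
Terminal payoffs (K − S): max(-161.2, 0) = 0, max(-9, 0) = 0, max(72.2, 0) = 72.2
Node u (S = 217.5): continuation = 1/1.05·[0.3571·0.0000 + 0.6429·0.0000] = 0.0000; exercise value = 0.0000 ≤ continuation, so V_u = 0.0000
Node d (S = 116): continuation = 1/1.05·[0.3571·0.0000 + 0.6429·72.2000] = 44.2041; exercise value = 49.0000 > continuation, so V_d = 49.0000 (exercise)
Node 0 (S = 145): continuation = 1/1.05·[0.3571·0.0000 + 0.6429·49.0000] = 30.0000; exercise value = 20.0000 ≤ continuation, so V_0 = 30.0000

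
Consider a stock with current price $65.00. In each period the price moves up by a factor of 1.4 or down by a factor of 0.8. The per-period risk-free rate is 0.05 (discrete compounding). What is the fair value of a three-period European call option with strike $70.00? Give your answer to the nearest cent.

$15.15

Risk-neutral probability p = (1 + 0.05 − 0.8)/(1.4 − 0.8) = 0.2500/0.6000 = 0.4167
Terminal stock prices: S_uuu = 178.4, S_uud = 101.9, S_udd = 58.24, S_ddd = 33.28
Terminal payoffs (S − K): max(108.4, 0) = 108.4, max(31.92, 0) = 31.92, max(-11.76, 0) = 0, max(-36.72, 0) = 0
Node uu (S = 127.4): V_uu = 1/1.05·[0.4167·108.3600 + 0.5833·31.9200] = 60.7333
Node ud (S = 72.8): V_ud = 1/1.05·[0.4167·31.9200 + 0.5833·0.0000] = 12.6667
Node dd (S = 41.6): V_dd = 1/1.05·[0.4167·0.0000 + 0.5833·0.0000] = 0.0000
Node u (S = 91): V_u = 1/1.05·[0.4167·60.7333 + 0.5833·12.6667] = 31.1376
Node d (S = 52): V_d = 1/1.05·[0.4167·12.6667 + 0.5833·0.0000] = 5.0265
Node 0 (S = 65): V_0 = 1/1.05·[0.4167·31.1376 + 0.5833·5.0265] = 15.1487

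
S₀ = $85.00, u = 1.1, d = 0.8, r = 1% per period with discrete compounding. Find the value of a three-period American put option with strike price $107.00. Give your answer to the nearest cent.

Risk-neutral probability p = (1 + 0.01 − 0.8)/(1.1 − 0.8) = 0.2100/0.3000 = 0.7000
Terminal stock prices: S_uuu = 113.1, S_uud = 82.28, S_udd = 59.84, S_ddd = 43.52
Terminal payoffs (K − S): max(-6.135, 0) = 0, max(24.72, 0) = 24.72, max(47.16, 0) = 47.16, max(63.48, 0) = 63.48
Node uu (S = 102.9): continuation = 1/1.01·[0.7000·0.0000 + 0.3000·24.7200] = 7.3426; exercise value = 4.1500 ≤ continuation, so V_uu = 7.3426
Node ud (S = 74.8): continuation = 1/1.01·[0.7000·24.7200 + 0.3000·47.1600] = 31.1406; exercise value = 32.2000 > continuation, so V_ud = 32.2000 (exercise)
Node dd (S = 54.4): continuation = 1/1.01·[0.7000·47.1600 + 0.3000·63.4800] = 51.5406; exercise value = 52.6000 > continuation, so V_dd = 52.6000 (exercise)
Node u (S = 93.5): continuation = 1/1.01·[0.7000·7.3426 + 0.3000·32.2000] = 14.6533; exercise value = 13.5000 ≤ continuation, so V_u = 14.6533
Node d (S = 68): continuation = 1/1.01·[0.7000·32.2000 + 0.3000·52.6000] = 37.9406; exercise value = 39.0000 > continuation, so V_d = 39.0000 (exercise)
Node 0 (S = 85): continuation = 1/1.01·[0.7000·14.6533 + 0.3000·39.0000] = 21.7399; exercise value = 22.0000 > continuation, so V_0 = 22.0000 (exercise)

$22.00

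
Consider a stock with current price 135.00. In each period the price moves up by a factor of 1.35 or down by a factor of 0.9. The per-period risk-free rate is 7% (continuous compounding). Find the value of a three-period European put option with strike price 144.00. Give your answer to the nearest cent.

Risk-neutral probability p = (e^0.07 − 0.9)/(1.35 − 0.9) = 0.1725/0.4500 = 0.3834
Terminal stock prices: S_uuu = 332.2, S_uud = 221.4, S_udd = 147.6, S_ddd = 98.42
Terminal payoffs (K − S): max(-188.2, 0) = 0, max(-77.43, 0) = 0, max(-3.623, 0) = 0, max(45.58, 0) = 45.58
Node uu (S = 246): V_uu = e^(−0.07)·[0.3834·0.0000 + 0.6166·0.0000] = 0.0000
Node ud (S = 164): V_ud = e^(−0.07)·[0.3834·0.0000 + 0.6166·0.0000] = 0.0000
Node dd (S = 109.4): V_dd = e^(−0.07)·[0.3834·0.0000 + 0.6166·45.5850] = 26.2095
Node u (S = 182.2): V_u = e^(−0.07)·[0.3834·0.0000 + 0.6166·0.0000] = 0.0000
Node d (S = 121.5): V_d = e^(−0.07)·[0.3834·0.0000 + 0.6166·26.2095] = 15.0694
Node 0 (S = 135): V_0 = e^(−0.07)·[0.3834·0.0000 + 0.6166·15.0694] = 8.6643

8.66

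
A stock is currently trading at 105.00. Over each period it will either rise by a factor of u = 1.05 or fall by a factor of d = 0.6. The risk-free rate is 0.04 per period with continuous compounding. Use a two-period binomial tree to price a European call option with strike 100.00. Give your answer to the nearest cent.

Risk-neutral probability p = (e^0.04 − 0.6)/(1.05 − 0.6) = 0.4408/0.4500 = 0.9796
Terminal stock prices: S_uu = 115.8, S_ud = 66.15, S_dd = 37.8
Terminal payoffs (S − K): max(15.76, 0) = 15.76, max(-33.85, 0) = 0, max(-62.2, 0) = 0
Node u (S = 110.2): V_u = e^(−0.04)·[0.9796·15.7625 + 0.0204·0.0000] = 14.8352
Node d (S = 63): V_d = e^(−0.04)·[0.9796·0.0000 + 0.0204·0.0000] = 0.0000
Node 0 (S = 105): V_0 = e^(−0.04)·[0.9796·14.8352 + 0.0204·0.0000] = 13.9624

13.96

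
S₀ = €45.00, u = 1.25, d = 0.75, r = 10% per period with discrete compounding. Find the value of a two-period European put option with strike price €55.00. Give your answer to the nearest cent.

€6.66

Risk-neutral probability p = (1 + 0.1 − 0.75)/(1.25 − 0.75) = 0.3500/0.5000 = 0.7000
Terminal stock prices: S_uu = 70.31, S_ud = 42.19, S_dd = 25.31
Terminal payoffs (K − S): max(-15.31, 0) = 0, max(12.81, 0) = 12.81, max(29.69, 0) = 29.69
Node u (S = 56.25): V_u = 1/1.1·[0.7000·0.0000 + 0.3000·12.8125] = 3.4943
Node d (S = 33.75): V_d = 1/1.1·[0.7000·12.8125 + 0.3000·29.6875] = 16.2500
Node 0 (S = 45): V_0 = 1/1.1·[0.7000·3.4943 + 0.3000·16.2500] = 6.6555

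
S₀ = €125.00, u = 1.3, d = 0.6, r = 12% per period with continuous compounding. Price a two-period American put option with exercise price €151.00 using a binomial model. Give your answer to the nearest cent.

Risk-neutral probability p = (e^0.12 − 0.6)/(1.3 − 0.6) = 0.5275/0.7000 = 0.7536
Terminal stock prices: S_uu = 211.3, S_ud = 97.5, S_dd = 45
Terminal payoffs (K − S): max(-60.25, 0) = 0, max(53.5, 0) = 53.5, max(106, 0) = 106
Node u (S = 162.5): continuation = e^(−0.12)·[0.7536·0.0000 + 0.2464·53.5000] = 11.6933; exercise value = 0.0000 ≤ continuation, so V_u = 11.6933
Node d (S = 75): continuation = e^(−0.12)·[0.7536·53.5000 + 0.2464·106.0000] = 58.9250; exercise value = 76.0000 > continuation, so V_d = 76.0000 (exercise)
Node 0 (S = 125): continuation = e^(−0.12)·[0.7536·11.6933 + 0.2464·76.0000] = 24.4263; exercise value = 26.0000 > continuation, so V_0 = 26.0000 (exercise)

€26.00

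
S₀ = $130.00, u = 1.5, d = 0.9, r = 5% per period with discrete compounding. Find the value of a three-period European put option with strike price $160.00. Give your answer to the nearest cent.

$24.52

Risk-neutral probability p = (1 + 0.05 − 0.9)/(1.5 − 0.9) = 0.1500/0.6000 = 0.2500
Terminal stock prices: S_uuu = 438.8, S_uud = 263.2, S_udd = 158, S_ddd = 94.77
Terminal payoffs (K − S): max(-278.8, 0) = 0, max(-103.2, 0) = 0, max(2.05, 0) = 2.05, max(65.23, 0) = 65.23
Node uu (S = 292.5): V_uu = 1/1.05·[0.2500·0.0000 + 0.7500·0.0000] = 0.0000
Node ud (S = 175.5): V_ud = 1/1.05·[0.2500·0.0000 + 0.7500·2.0500] = 1.4643
Node dd (S = 105.3): V_dd = 1/1.05·[0.2500·2.0500 + 0.7500·65.2300] = 47.0810
Node u (S = 195): V_u = 1/1.05·[0.2500·0.0000 + 0.7500·1.4643] = 1.0459
Node d (S = 117): V_d = 1/1.05·[0.2500·1.4643 + 0.7500·47.0810] = 33.9779
Node 0 (S = 130): V_0 = 1/1.05·[0.2500·1.0459 + 0.7500·33.9779] = 24.5190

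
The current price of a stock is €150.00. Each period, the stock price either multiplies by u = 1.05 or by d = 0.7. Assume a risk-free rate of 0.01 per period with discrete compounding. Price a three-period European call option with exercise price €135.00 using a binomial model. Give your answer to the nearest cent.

€26.06

Risk-neutral probability p = (1 + 0.01 − 0.7)/(1.05 − 0.7) = 0.3100/0.3500 = 0.8857
Terminal stock prices: S_uuu = 173.6, S_uud = 115.8, S_udd = 77.17, S_ddd = 51.45
Terminal payoffs (S − K): max(38.64, 0) = 38.64, max(-19.24, 0) = 0, max(-57.83, 0) = 0, max(-83.55, 0) = 0
Node uu (S = 165.4): V_uu = 1/1.01·[0.8857·38.6438 + 0.1143·0.0000] = 33.8884
Node ud (S = 110.2): V_ud = 1/1.01·[0.8857·0.0000 + 0.1143·0.0000] = 0.0000
Node dd (S = 73.5): V_dd = 1/1.01·[0.8857·0.0000 + 0.1143·0.0000] = 0.0000
Node u (S = 157.5): V_u = 1/1.01·[0.8857·33.8884 + 0.1143·0.0000] = 29.7183
Node d (S = 105): V_d = 1/1.01·[0.8857·0.0000 + 0.1143·0.0000] = 0.0000
Node 0 (S = 150): V_0 = 1/1.01·[0.8857·29.7183 + 0.1143·0.0000] = 26.0613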